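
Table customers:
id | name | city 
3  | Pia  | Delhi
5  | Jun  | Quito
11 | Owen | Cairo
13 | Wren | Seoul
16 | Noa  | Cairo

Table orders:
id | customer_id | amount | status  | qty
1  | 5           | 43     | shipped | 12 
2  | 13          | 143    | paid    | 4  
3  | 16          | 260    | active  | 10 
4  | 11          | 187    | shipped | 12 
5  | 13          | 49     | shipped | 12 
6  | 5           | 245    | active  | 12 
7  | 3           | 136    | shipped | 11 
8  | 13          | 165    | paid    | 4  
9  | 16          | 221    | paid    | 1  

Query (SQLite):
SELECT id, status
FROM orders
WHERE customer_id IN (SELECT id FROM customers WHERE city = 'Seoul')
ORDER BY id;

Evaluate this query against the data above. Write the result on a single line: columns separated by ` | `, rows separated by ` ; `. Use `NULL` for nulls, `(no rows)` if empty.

Inner query: customers.id where city = 'Seoul'.
Outer: keep orders rows whose customer_id is in that set.
Inner query → {13}

2 | paid ; 5 | shipped ; 8 | paid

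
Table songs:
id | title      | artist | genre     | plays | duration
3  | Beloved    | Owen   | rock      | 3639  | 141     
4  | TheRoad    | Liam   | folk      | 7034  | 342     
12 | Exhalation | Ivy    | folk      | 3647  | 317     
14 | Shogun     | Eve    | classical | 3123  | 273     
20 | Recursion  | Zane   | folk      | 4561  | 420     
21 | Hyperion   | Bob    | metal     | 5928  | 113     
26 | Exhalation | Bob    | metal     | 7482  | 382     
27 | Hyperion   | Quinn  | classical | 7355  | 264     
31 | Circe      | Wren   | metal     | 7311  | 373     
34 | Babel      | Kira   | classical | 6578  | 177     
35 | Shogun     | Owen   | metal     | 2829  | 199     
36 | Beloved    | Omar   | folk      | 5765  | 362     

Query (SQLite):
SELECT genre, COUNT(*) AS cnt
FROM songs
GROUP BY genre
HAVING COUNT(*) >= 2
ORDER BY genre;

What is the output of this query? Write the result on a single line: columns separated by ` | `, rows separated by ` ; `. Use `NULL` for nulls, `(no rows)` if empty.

Partition songs by genre; compute COUNT(*) within each group.
HAVING: keep groups with count ≥ 2.
  classical: ids {14, 27, 34} → COUNT(*)=3
  folk: ids {4, 12, 20, 36} → COUNT(*)=4
  metal: ids {21, 26, 31, 35} → COUNT(*)=4
  rock: ids {3} → COUNT(*)=1

classical | 3 ; folk | 4 ; metal | 4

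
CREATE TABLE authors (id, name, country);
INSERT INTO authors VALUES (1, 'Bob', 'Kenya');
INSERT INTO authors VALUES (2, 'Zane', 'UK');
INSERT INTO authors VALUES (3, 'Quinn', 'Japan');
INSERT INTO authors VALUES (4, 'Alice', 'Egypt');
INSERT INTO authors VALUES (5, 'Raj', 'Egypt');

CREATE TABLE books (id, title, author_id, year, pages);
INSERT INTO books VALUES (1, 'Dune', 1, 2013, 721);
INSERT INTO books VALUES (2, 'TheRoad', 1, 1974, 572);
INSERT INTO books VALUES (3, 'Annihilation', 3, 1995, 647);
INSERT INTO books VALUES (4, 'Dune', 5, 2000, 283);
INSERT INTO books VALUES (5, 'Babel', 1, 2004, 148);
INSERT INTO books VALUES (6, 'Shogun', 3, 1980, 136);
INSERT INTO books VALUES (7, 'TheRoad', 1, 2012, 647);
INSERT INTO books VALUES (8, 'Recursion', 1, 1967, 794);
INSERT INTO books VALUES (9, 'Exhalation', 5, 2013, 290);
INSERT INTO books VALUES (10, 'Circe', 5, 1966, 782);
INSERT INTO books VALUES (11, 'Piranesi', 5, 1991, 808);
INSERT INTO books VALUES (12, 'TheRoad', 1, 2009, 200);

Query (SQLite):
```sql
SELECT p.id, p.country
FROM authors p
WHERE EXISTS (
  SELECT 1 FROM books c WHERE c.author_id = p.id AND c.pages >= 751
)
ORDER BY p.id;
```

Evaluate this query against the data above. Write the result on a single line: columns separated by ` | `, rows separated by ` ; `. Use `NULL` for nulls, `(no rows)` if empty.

1 | Kenya ; 5 | Egypt

For each authors row, check whether any books with matching author_id has pages >= 751.
Keep rows where that is true.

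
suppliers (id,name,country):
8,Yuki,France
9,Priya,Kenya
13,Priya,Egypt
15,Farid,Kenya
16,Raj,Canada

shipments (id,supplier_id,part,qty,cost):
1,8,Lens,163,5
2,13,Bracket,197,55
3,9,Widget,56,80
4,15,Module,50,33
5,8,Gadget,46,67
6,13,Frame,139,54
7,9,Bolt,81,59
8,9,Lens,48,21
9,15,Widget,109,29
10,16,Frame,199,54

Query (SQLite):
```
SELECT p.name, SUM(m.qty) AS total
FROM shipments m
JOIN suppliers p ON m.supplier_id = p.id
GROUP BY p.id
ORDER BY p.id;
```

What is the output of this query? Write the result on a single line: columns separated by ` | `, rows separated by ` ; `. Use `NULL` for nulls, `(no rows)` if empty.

Join each shipments row to its suppliers via supplier_id.
Group joined rows by suppliers.id; compute SUM(m.qty) per group.
  8: ids {1, 5} → SUM(m.qty)=209
  9: ids {3, 7, 8} → SUM(m.qty)=185
  13: ids {2, 6} → SUM(m.qty)=336
  15: ids {4, 9} → SUM(m.qty)=159
  16: ids {10} → SUM(m.qty)=199

Yuki | 209 ; Priya | 185 ; Priya | 336 ; Farid | 159 ; Raj | 199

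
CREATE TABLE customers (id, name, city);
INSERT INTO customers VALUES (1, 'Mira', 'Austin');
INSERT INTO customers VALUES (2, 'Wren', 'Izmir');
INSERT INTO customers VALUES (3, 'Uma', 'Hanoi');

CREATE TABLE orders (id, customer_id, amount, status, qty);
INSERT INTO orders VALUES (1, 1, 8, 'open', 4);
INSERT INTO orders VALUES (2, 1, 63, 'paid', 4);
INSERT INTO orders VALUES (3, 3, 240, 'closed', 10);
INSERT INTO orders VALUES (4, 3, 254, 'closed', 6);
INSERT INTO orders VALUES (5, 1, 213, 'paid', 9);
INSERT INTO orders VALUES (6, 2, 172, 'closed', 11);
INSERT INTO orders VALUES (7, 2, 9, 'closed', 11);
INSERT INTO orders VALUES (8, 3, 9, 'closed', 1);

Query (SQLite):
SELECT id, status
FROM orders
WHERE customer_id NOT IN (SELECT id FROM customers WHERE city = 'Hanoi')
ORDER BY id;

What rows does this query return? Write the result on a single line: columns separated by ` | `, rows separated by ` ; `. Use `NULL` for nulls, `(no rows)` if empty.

Inner query: customers.id where city = 'Hanoi'.
Outer: keep orders rows whose customer_id is not in that set.
Inner query → {3}

1 | open ; 2 | paid ; 5 | paid ; 6 | closed ; 7 | closed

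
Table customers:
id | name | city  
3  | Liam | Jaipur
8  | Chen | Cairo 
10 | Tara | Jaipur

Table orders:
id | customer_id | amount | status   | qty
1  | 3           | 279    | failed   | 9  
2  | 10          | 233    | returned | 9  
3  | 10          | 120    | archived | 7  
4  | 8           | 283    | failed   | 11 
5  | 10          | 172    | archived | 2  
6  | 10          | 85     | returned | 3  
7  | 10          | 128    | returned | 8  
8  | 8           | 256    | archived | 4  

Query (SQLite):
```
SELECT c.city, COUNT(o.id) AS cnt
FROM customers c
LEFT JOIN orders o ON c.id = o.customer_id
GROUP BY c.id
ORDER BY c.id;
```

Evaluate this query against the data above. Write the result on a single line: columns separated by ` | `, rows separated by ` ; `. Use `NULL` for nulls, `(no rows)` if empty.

LEFT JOIN keeps every customers row; unmatched ones get NULL for orders columns.
Group by customers.id and compute COUNT(o.id). COUNT(col) of an all-NULL group is 0.
  3: ids {1} → COUNT(o.id)=1
  8: ids {4, 8} → COUNT(o.id)=2
  10: ids {2, 3, 5, 6, 7} → COUNT(o.id)=5

Jaipur | 1 ; Cairo | 2 ; Jaipur | 5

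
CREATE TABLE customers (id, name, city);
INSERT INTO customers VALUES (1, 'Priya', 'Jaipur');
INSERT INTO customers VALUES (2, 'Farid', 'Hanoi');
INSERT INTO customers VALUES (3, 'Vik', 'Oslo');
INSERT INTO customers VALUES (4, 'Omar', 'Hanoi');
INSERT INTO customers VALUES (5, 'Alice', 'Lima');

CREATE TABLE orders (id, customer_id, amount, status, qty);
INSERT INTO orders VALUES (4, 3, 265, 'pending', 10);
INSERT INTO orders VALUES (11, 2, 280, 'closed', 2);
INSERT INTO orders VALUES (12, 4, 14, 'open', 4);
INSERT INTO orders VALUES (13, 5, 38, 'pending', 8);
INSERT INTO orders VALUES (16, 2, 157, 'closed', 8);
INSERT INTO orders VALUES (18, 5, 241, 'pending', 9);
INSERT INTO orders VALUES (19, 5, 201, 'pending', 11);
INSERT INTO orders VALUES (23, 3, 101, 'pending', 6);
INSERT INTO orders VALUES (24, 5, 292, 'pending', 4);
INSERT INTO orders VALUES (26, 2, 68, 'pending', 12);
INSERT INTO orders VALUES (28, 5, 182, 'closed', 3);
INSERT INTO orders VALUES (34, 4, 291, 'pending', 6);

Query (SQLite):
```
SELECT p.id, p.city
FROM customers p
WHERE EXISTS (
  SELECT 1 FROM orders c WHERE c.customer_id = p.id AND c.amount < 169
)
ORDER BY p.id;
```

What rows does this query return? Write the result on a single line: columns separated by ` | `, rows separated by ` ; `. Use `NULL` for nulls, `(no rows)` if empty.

2 | Hanoi ; 3 | Oslo ; 4 | Hanoi ; 5 | Lima

For each customers row, check whether any orders with matching customer_id has amount < 169.
Keep rows where that is true.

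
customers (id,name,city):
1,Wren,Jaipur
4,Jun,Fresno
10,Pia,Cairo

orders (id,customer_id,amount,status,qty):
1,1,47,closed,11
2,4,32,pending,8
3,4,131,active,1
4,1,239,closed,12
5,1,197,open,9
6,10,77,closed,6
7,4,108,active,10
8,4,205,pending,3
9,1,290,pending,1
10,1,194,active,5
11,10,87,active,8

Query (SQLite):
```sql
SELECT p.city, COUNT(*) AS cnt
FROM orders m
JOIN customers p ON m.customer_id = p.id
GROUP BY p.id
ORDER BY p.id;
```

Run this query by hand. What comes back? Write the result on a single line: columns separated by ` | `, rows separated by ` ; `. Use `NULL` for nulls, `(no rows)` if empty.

Jaipur | 5 ; Fresno | 4 ; Cairo | 2

Join each orders row to its customers via customer_id.
Group joined rows by customers.id; compute COUNT(*) per group.
  1: ids {1, 4, 5, 9, 10} → COUNT(*)=5
  4: ids {2, 3, 7, 8} → COUNT(*)=4
  10: ids {6, 11} → COUNT(*)=2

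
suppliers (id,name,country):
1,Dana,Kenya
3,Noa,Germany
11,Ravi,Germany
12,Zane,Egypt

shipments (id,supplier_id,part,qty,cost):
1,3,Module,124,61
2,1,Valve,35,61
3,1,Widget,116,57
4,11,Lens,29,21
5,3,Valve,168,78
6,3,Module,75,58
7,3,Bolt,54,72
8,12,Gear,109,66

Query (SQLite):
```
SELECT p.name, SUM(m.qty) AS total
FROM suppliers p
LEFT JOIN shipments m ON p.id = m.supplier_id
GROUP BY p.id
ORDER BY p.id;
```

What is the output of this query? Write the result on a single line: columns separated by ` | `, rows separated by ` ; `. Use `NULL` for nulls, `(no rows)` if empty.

Dana | 151 ; Noa | 421 ; Ravi | 29 ; Zane | 109

LEFT JOIN keeps every suppliers row; unmatched ones get NULL for shipments columns.
Group by suppliers.id and compute SUM(m.qty). SUM over an all-NULL group is NULL.
  1: ids {2, 3} → SUM(m.qty)=151
  3: ids {1, 5, 6, 7} → SUM(m.qty)=421
  11: ids {4} → SUM(m.qty)=29
  12: ids {8} → SUM(m.qty)=109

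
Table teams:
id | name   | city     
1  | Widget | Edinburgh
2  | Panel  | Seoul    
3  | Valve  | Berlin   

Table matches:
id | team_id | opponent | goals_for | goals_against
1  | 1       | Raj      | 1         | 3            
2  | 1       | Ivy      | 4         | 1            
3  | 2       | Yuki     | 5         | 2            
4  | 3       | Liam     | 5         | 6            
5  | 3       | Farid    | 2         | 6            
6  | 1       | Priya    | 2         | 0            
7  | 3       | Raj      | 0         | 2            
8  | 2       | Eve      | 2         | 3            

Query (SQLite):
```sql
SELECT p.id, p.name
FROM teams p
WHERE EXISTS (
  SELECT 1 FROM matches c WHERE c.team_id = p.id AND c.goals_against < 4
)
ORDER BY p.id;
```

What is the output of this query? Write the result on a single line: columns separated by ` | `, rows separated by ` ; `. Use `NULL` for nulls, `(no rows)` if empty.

For each teams row, check whether any matches with matching team_id has goals_against < 4.
Keep rows where that is true.

1 | Widget ; 2 | Panel ; 3 | Valve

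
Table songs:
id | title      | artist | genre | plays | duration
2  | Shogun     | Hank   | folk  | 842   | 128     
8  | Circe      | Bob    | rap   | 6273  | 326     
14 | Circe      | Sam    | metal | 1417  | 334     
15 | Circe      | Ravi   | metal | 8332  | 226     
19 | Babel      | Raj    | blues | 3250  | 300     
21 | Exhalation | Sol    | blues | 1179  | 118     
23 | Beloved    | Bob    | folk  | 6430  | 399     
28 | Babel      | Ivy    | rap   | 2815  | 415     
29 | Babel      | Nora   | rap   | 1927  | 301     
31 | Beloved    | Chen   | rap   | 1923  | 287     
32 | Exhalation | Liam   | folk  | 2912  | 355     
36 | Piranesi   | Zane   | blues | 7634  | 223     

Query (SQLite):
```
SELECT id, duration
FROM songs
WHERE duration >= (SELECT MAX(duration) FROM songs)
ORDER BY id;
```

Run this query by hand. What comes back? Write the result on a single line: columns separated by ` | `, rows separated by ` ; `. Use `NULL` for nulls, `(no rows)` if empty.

28 | 415

Scalar subquery: MAX(duration) over all songs rows = 415.
Keep rows where duration >= that value.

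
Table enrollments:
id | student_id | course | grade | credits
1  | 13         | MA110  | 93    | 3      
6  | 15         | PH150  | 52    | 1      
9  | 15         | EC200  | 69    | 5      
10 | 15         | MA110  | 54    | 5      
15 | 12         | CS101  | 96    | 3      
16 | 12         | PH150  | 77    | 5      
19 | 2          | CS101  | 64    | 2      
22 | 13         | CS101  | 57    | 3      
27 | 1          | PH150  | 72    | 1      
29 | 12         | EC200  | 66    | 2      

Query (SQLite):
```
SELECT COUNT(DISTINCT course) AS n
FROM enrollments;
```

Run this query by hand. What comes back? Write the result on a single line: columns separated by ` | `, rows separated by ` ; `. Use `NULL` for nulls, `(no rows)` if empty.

4

Count distinct non-NULL course values.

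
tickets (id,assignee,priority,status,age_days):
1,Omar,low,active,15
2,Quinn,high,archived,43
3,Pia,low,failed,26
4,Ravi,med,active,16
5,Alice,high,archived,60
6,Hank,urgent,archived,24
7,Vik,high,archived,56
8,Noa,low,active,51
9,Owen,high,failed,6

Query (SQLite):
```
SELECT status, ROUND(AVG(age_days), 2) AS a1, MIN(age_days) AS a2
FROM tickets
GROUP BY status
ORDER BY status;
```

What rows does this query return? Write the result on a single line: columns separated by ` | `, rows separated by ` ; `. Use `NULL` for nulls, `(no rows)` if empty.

active | 27.33 | 15 ; archived | 45.75 | 24 ; failed | 16 | 6

Group tickets by status.
Per group compute: ROUND(AVG(age_days), 2), MIN(age_days).
  active: ids {1, 4, 8} → ROUND(AVG(age_days), 2)=27.33, MIN(age_days)=15
  archived: ids {2, 5, 6, 7} → ROUND(AVG(age_days), 2)=45.75, MIN(age_days)=24
  failed: ids {3, 9} → ROUND(AVG(age_days), 2)=16, MIN(age_days)=6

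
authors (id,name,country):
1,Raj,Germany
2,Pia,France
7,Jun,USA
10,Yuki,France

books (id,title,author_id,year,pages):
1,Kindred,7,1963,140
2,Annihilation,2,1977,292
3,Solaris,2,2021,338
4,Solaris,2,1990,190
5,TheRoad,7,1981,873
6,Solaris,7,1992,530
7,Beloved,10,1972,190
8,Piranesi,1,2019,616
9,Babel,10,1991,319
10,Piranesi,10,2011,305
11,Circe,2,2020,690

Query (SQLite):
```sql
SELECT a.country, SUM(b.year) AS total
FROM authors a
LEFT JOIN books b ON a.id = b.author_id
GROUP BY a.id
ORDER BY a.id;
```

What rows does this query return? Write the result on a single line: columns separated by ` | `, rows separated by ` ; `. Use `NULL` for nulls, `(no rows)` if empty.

Germany | 2019 ; France | 8008 ; USA | 5936 ; France | 5974

LEFT JOIN keeps every authors row; unmatched ones get NULL for books columns.
Group by authors.id and compute SUM(b.year). SUM over an all-NULL group is NULL.
  1: ids {8} → SUM(b.year)=2019
  2: ids {2, 3, 4, 11} → SUM(b.year)=8008
  7: ids {1, 5, 6} → SUM(b.year)=5936
  10: ids {7, 9, 10} → SUM(b.year)=5974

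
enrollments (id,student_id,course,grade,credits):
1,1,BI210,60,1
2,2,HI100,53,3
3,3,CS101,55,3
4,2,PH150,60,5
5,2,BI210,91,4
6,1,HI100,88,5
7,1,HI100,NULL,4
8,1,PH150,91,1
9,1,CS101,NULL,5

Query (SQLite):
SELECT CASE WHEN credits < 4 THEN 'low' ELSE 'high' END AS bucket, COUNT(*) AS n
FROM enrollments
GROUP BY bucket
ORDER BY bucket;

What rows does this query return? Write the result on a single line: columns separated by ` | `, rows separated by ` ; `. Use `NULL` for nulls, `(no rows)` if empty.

high | 5 ; low | 4

Bucket rows by credits < 4 → 'low' else 'high'; count each bucket.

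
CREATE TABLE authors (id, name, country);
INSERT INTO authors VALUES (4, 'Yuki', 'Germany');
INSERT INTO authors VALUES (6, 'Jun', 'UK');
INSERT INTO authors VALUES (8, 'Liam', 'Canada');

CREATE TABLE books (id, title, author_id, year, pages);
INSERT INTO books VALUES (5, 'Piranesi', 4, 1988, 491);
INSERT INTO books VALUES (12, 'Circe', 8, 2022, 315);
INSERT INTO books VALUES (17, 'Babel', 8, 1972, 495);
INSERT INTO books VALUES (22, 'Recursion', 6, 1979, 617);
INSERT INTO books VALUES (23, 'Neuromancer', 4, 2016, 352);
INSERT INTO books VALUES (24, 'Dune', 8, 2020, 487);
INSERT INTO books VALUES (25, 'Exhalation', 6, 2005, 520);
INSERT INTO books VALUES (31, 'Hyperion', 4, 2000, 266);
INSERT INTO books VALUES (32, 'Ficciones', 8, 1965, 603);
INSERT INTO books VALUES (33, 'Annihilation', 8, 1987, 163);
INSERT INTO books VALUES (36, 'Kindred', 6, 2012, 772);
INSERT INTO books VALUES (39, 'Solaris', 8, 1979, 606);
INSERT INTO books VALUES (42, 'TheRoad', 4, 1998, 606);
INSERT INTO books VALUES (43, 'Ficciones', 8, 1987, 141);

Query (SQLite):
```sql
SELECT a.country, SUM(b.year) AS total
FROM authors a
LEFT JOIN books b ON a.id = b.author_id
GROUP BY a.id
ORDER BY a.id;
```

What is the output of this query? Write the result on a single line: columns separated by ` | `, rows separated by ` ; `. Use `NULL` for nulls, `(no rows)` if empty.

Germany | 8002 ; UK | 5996 ; Canada | 13932

LEFT JOIN keeps every authors row; unmatched ones get NULL for books columns.
Group by authors.id and compute SUM(b.year). SUM over an all-NULL group is NULL.
  4: ids {5, 23, 31, 42} → SUM(b.year)=8002
  6: ids {22, 25, 36} → SUM(b.year)=5996
  8: ids {12, 17, 24, 32, 33, 39, 43} → SUM(b.year)=13932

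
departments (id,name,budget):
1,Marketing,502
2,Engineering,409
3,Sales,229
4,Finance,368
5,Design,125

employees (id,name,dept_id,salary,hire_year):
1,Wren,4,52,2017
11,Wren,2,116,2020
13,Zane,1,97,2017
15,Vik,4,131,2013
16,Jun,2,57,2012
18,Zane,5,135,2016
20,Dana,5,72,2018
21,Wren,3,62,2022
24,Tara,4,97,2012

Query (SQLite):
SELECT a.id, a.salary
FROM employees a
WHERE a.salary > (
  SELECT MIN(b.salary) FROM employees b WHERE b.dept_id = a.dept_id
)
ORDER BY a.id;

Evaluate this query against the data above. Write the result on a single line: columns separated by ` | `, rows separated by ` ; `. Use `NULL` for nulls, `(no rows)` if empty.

11 | 116 ; 15 | 131 ; 18 | 135 ; 24 | 97

For each employees row a, compute MIN(salary) over rows sharing a.dept_id.
Keep row a if a.salary > that per-group MIN.
  dept_id=1: MIN(salary) = 97
  dept_id=2: MIN(salary) = 57
  dept_id=3: MIN(salary) = 62
  dept_id=4: MIN(salary) = 52
  dept_id=5: MIN(salary) = 72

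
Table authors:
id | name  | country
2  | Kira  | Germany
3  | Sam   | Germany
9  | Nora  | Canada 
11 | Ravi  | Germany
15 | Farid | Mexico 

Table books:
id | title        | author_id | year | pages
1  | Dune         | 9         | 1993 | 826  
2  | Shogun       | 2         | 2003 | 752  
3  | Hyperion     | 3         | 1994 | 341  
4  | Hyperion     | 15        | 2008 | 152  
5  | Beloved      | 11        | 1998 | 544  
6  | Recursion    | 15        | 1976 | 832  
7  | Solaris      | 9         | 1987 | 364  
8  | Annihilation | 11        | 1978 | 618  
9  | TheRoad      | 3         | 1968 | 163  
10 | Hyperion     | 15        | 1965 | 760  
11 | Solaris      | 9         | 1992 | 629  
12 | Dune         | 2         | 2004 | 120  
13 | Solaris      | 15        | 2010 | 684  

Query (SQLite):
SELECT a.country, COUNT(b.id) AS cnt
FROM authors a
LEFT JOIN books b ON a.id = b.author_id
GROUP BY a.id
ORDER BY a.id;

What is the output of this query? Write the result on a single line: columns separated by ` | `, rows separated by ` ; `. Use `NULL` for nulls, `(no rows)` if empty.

Germany | 2 ; Germany | 2 ; Canada | 3 ; Germany | 2 ; Mexico | 4

LEFT JOIN keeps every authors row; unmatched ones get NULL for books columns.
Group by authors.id and compute COUNT(b.id). COUNT(col) of an all-NULL group is 0.
  2: ids {2, 12} → COUNT(b.id)=2
  3: ids {3, 9} → COUNT(b.id)=2
  9: ids {1, 7, 11} → COUNT(b.id)=3
  11: ids {5, 8} → COUNT(b.id)=2
  15: ids {4, 6, 10, 13} → COUNT(b.id)=4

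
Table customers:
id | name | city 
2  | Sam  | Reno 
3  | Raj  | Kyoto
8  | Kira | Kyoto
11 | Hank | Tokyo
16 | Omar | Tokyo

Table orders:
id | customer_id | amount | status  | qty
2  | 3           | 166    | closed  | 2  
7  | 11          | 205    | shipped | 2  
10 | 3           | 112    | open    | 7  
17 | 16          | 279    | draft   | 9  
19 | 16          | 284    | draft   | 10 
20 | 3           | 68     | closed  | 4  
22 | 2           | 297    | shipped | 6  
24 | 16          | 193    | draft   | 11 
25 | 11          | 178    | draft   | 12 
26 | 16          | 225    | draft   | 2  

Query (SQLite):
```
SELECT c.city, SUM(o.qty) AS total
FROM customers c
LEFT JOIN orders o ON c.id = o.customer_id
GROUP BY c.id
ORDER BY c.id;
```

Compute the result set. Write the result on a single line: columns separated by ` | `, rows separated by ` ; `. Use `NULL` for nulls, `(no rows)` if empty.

LEFT JOIN keeps every customers row; unmatched ones get NULL for orders columns.
Group by customers.id and compute SUM(o.qty). SUM over an all-NULL group is NULL.
  2: ids {22} → SUM(o.qty)=6
  3: ids {2, 10, 20} → SUM(o.qty)=13
  8: ids {—} → SUM(o.qty)=NULL
  11: ids {7, 25} → SUM(o.qty)=14
  16: ids {17, 19, 24, 26} → SUM(o.qty)=32

Reno | 6 ; Kyoto | 13 ; Kyoto | NULL ; Tokyo | 14 ; Tokyo | 32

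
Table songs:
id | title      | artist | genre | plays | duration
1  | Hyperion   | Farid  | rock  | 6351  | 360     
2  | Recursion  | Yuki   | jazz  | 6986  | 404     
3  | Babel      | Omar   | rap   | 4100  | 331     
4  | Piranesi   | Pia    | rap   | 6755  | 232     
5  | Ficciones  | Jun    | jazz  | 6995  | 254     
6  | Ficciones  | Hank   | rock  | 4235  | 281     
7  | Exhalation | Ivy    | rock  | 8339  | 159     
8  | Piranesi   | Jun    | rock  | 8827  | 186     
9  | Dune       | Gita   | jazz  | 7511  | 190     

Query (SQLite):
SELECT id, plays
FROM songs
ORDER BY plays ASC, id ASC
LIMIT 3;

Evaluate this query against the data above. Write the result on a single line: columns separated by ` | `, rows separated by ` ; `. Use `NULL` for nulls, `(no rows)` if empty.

Sort by plays asc, tiebreak id asc: (4100, id=3), (4235, id=6), (6351, id=1), (6755, id=4), (6986, id=2), (6995, id=5) …. Take first 3.

3 | 4100 ; 6 | 4235 ; 1 | 6351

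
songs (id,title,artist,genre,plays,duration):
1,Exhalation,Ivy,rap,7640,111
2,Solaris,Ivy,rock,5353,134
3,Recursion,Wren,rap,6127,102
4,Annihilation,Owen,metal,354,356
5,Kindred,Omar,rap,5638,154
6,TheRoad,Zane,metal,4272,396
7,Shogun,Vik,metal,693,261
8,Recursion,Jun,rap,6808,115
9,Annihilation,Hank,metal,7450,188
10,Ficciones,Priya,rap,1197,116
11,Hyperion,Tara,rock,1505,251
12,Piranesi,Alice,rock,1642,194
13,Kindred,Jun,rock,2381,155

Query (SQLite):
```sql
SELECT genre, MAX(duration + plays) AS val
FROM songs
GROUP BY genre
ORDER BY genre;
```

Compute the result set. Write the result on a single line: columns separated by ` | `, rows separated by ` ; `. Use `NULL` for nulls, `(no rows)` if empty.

metal | 7638 ; rap | 7751 ; rock | 5487

For each row compute duration + plays.
Group by genre; take MAX of the expression per group.
  metal: ids {4, 6, 7, 9} → MAX(duration + plays)=7638
  rap: ids {1, 3, 5, 8, 10} → MAX(duration + plays)=7751
  rock: ids {2, 11, 12, 13} → MAX(duration + plays)=5487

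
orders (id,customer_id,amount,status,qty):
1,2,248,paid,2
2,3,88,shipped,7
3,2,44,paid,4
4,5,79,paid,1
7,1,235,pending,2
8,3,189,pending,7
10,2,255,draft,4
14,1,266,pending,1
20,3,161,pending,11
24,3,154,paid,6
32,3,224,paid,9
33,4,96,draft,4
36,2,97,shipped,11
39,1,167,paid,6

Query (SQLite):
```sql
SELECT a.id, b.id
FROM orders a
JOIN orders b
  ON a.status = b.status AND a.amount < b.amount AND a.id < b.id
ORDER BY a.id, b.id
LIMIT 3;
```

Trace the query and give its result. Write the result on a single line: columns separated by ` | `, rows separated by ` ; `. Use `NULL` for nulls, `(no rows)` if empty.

2 | 36 ; 3 | 4 ; 3 | 24

Pairs (a,b) with same status, a.amount < b.amount, a.id < b.id.
status groups: draft:{10,33} paid:{1,3,4,24,32,39} pending:{7,8,14,20} shipped:{2,36}
Ordered by (a.id, b.id); first 3.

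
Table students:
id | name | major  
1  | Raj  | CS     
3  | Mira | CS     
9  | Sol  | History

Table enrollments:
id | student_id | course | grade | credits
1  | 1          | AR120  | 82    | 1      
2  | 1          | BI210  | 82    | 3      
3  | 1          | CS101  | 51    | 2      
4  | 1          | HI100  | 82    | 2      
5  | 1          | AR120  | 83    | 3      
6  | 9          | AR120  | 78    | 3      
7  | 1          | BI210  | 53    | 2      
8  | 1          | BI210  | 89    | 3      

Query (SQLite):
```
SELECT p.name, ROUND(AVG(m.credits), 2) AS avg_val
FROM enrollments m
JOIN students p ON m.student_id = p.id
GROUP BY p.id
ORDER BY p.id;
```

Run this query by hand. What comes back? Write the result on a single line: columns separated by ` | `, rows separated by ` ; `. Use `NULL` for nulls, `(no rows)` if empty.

Raj | 2.29 ; Sol | 3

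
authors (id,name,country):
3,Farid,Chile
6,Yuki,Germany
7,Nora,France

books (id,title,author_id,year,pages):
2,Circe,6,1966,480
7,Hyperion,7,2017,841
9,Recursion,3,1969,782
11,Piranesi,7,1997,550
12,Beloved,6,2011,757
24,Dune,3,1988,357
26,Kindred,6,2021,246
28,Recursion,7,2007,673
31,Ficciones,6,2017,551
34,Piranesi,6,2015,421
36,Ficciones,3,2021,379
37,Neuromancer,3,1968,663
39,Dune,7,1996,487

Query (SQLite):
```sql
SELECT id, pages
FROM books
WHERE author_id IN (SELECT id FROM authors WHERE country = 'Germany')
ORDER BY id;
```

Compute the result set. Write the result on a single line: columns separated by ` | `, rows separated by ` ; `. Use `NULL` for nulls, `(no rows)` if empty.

2 | 480 ; 12 | 757 ; 26 | 246 ; 31 | 551 ; 34 | 421

Inner query: authors.id where country = 'Germany'.
Outer: keep books rows whose author_id is in that set.
Inner query → {6}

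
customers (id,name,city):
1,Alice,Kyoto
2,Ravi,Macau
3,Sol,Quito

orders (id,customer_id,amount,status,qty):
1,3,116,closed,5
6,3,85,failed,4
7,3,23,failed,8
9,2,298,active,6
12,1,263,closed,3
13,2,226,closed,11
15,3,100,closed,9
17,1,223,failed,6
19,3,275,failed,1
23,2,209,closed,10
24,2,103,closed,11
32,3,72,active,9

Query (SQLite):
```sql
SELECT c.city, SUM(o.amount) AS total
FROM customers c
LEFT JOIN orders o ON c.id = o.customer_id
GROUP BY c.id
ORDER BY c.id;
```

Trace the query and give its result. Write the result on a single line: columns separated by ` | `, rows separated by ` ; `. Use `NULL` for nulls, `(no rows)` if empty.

Kyoto | 486 ; Macau | 836 ; Quito | 671

LEFT JOIN keeps every customers row; unmatched ones get NULL for orders columns.
Group by customers.id and compute SUM(o.amount). SUM over an all-NULL group is NULL.
  1: ids {12, 17} → SUM(o.amount)=486
  2: ids {9, 13, 23, 24} → SUM(o.amount)=836
  3: ids {1, 6, 7, 15, 19, 32} → SUM(o.amount)=671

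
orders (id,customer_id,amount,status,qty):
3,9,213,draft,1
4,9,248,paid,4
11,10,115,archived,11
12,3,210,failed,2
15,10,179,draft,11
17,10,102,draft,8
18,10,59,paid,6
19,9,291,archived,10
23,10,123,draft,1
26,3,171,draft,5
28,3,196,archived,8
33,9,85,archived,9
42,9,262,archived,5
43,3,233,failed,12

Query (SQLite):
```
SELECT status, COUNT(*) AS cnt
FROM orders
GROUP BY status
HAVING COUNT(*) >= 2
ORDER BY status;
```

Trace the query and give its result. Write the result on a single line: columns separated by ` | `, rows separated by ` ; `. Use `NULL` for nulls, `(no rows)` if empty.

Partition orders by status; compute COUNT(*) within each group.
HAVING: keep groups with count ≥ 2.
  archived: ids {11, 19, 28, 33, 42} → COUNT(*)=5
  draft: ids {3, 15, 17, 23, 26} → COUNT(*)=5
  failed: ids {12, 43} → COUNT(*)=2
  paid: ids {4, 18} → COUNT(*)=2

archived | 5 ; draft | 5 ; failed | 2 ; paid | 2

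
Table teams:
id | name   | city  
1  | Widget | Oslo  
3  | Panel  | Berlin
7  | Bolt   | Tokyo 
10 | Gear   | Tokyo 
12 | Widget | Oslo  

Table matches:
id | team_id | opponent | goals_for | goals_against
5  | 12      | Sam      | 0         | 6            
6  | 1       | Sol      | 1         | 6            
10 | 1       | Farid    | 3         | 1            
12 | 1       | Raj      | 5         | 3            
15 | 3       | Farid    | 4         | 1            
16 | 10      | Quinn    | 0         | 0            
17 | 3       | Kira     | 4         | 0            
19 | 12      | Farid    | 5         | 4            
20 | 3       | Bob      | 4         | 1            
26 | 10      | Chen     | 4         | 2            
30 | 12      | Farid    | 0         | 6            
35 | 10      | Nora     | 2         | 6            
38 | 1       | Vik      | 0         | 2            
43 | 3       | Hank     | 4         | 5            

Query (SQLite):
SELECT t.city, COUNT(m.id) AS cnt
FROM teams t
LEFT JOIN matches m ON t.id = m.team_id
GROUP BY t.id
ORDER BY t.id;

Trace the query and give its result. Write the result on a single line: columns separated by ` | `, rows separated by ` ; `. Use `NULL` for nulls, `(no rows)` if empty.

LEFT JOIN keeps every teams row; unmatched ones get NULL for matches columns.
Group by teams.id and compute COUNT(m.id). COUNT(col) of an all-NULL group is 0.
  1: ids {6, 10, 12, 38} → COUNT(m.id)=4
  3: ids {15, 17, 20, 43} → COUNT(m.id)=4
  7: ids {—} → COUNT(m.id)=0
  10: ids {16, 26, 35} → COUNT(m.id)=3
  12: ids {5, 19, 30} → COUNT(m.id)=3

Oslo | 4 ; Berlin | 4 ; Tokyo | 0 ; Tokyo | 3 ; Oslo | 3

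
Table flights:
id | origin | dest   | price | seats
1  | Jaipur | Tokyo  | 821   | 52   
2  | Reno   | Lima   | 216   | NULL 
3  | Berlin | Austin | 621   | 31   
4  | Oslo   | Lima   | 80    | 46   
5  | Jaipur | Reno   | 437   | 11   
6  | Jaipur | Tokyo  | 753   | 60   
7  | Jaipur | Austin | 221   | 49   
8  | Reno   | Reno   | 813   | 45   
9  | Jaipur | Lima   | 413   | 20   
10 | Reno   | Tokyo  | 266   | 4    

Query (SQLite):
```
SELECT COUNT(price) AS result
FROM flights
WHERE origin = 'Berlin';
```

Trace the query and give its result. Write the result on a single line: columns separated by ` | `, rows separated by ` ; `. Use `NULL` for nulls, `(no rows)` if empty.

Rows where origin='Berlin' → price values: [621].
COUNT(price) counts non-NULL values → 1.

1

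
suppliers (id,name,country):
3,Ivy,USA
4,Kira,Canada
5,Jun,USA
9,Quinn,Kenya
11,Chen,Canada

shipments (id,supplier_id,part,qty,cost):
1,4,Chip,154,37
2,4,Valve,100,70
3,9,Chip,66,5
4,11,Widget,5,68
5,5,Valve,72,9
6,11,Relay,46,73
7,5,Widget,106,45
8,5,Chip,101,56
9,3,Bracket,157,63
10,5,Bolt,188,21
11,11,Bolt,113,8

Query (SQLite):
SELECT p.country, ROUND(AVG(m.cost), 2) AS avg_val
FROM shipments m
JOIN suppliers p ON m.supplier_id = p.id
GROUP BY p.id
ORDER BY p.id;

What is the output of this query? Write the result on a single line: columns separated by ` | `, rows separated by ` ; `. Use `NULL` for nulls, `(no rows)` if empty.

USA | 63 ; Canada | 53.5 ; USA | 32.75 ; Kenya | 5 ; Canada | 49.67

Join each shipments row to its suppliers via supplier_id.
Group joined rows by suppliers.id; compute ROUND(AVG(m.cost), 2) per group.
  3: ids {9} → ROUND(AVG(m.cost), 2)=63
  4: ids {1, 2} → ROUND(AVG(m.cost), 2)=53.5
  5: ids {5, 7, 8, 10} → ROUND(AVG(m.cost), 2)=32.75
  9: ids {3} → ROUND(AVG(m.cost), 2)=5
  11: ids {4, 6, 11} → ROUND(AVG(m.cost), 2)=49.67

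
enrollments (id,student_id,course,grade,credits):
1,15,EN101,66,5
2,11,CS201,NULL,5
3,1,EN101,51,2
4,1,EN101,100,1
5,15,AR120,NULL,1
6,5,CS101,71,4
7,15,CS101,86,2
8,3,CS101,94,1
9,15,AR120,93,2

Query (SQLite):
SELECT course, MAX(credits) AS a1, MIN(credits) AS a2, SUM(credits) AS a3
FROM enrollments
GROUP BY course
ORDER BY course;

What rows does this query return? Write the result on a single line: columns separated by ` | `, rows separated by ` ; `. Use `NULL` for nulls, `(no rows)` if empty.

AR120 | 2 | 1 | 3 ; CS101 | 4 | 1 | 7 ; CS201 | 5 | 5 | 5 ; EN101 | 5 | 1 | 8

Group enrollments by course.
Per group compute: MAX(credits), MIN(credits), SUM(credits).
  AR120: ids {5, 9} → MAX(credits)=2, MIN(credits)=1, SUM(credits)=3
  CS101: ids {6, 7, 8} → MAX(credits)=4, MIN(credits)=1, SUM(credits)=7
  CS201: ids {2} → MAX(credits)=5, MIN(credits)=5, SUM(credits)=5
  EN101: ids {1, 3, 4} → MAX(credits)=5, MIN(credits)=1, SUM(credits)=8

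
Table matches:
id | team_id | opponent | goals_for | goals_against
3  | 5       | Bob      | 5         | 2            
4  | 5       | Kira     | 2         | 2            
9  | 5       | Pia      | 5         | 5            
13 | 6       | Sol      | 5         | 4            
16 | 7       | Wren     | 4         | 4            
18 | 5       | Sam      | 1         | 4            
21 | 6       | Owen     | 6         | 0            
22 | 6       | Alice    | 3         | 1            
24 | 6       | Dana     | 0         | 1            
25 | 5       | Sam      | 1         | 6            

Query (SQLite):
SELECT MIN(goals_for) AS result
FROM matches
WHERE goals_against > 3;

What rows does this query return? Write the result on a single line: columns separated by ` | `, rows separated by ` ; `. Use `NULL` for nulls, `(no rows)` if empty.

Rows where goals_against > 3 → goals_for values: [5, 5, 4, 1, 1].
MIN of non-NULL values = 1.

1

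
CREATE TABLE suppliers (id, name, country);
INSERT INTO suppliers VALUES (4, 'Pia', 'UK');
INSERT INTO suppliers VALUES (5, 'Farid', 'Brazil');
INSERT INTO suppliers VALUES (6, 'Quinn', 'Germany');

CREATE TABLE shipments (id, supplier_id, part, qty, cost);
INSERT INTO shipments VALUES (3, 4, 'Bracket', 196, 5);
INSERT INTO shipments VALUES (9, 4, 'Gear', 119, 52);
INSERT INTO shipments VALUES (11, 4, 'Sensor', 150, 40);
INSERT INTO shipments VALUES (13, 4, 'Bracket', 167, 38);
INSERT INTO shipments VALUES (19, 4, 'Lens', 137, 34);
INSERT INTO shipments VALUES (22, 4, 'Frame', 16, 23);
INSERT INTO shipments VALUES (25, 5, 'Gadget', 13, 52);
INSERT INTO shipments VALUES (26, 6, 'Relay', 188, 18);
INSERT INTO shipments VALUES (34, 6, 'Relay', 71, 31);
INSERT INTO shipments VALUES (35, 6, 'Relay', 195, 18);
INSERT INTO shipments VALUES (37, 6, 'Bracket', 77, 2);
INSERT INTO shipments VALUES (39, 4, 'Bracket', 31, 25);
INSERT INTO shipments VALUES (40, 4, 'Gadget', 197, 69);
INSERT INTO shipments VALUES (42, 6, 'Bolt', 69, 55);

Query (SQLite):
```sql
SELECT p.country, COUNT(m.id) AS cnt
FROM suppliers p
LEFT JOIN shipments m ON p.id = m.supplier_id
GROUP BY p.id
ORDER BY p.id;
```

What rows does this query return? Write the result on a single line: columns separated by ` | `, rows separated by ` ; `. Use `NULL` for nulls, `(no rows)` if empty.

LEFT JOIN keeps every suppliers row; unmatched ones get NULL for shipments columns.
Group by suppliers.id and compute COUNT(m.id). COUNT(col) of an all-NULL group is 0.
  4: ids {3, 9, 11, 13, 19, 22, 39, 40} → COUNT(m.id)=8
  5: ids {25} → COUNT(m.id)=1
  6: ids {26, 34, 35, 37, 42} → COUNT(m.id)=5

UK | 8 ; Brazil | 1 ; Germany | 5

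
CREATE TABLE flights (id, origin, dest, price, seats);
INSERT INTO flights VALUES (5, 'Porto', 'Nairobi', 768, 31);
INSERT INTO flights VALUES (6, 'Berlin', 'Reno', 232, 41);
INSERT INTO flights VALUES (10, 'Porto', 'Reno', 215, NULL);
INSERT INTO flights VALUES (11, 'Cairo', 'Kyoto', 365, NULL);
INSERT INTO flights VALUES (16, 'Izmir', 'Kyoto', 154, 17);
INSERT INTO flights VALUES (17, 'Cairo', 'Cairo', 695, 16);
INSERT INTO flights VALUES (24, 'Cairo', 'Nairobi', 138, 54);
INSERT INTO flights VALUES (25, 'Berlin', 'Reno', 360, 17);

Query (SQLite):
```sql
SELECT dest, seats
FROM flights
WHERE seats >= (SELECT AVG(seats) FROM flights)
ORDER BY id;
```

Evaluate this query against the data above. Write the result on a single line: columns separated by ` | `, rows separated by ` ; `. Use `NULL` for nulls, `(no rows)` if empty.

Scalar subquery: AVG(seats) over all flights rows = 29.333333 (≈; comparison uses full precision).
Keep rows where seats >= that value.

Nairobi | 31 ; Reno | 41 ; Nairobi | 54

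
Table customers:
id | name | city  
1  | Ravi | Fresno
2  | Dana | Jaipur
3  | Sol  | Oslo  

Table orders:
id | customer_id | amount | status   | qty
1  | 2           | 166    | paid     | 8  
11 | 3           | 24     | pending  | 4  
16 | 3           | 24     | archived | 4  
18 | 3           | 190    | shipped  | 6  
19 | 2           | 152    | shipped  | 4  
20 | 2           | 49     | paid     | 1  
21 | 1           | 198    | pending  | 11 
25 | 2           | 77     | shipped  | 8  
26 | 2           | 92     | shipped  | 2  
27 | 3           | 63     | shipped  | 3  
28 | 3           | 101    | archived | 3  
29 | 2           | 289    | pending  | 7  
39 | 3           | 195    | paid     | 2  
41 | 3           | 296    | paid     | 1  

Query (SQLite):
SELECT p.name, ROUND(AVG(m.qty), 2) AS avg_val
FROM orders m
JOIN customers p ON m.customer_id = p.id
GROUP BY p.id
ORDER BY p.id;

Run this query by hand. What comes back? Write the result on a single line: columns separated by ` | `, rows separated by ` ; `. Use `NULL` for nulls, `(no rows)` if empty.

Ravi | 11 ; Dana | 5 ; Sol | 3.29

Join each orders row to its customers via customer_id.
Group joined rows by customers.id; compute ROUND(AVG(m.qty), 2) per group.
  1: ids {21} → ROUND(AVG(m.qty), 2)=11
  2: ids {1, 19, 20, 25, 26, 29} → ROUND(AVG(m.qty), 2)=5
  3: ids {11, 16, 18, 27, 28, 39, 41} → ROUND(AVG(m.qty), 2)=3.29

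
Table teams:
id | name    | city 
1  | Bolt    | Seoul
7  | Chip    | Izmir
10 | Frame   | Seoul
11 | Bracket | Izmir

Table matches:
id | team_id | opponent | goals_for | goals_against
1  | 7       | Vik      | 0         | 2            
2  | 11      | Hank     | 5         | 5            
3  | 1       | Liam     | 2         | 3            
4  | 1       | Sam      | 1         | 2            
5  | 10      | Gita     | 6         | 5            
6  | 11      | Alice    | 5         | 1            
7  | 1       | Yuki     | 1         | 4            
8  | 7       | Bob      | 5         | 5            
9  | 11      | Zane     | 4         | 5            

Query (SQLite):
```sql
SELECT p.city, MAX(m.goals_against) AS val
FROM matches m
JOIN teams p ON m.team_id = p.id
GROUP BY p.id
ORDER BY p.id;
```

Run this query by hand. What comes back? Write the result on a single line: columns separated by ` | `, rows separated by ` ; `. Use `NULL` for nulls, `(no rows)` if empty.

Seoul | 4 ; Izmir | 5 ; Seoul | 5 ; Izmir | 5

Join each matches row to its teams via team_id.
Group joined rows by teams.id; compute MAX(m.goals_against) per group.
  1: ids {3, 4, 7} → MAX(m.goals_against)=4
  7: ids {1, 8} → MAX(m.goals_against)=5
  10: ids {5} → MAX(m.goals_against)=5
  11: ids {2, 6, 9} → MAX(m.goals_against)=5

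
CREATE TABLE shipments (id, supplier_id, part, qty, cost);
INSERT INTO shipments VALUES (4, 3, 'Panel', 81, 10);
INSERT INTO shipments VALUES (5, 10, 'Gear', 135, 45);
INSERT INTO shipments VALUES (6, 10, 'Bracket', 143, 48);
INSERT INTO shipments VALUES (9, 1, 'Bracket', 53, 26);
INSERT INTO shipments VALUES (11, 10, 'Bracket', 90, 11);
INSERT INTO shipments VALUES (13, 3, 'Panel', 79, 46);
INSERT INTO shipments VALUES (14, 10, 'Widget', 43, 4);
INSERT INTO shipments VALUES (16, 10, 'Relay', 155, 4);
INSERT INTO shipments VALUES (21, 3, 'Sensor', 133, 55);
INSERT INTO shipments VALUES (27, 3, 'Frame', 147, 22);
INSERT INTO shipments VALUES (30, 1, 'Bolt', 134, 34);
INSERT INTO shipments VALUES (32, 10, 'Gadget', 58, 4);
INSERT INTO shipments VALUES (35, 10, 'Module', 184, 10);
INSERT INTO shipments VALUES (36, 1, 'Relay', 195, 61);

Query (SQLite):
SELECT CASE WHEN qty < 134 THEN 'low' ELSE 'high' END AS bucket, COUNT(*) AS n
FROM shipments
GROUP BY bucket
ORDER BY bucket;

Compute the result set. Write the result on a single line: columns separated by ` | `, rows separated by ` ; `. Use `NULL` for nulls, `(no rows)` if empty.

high | 7 ; low | 7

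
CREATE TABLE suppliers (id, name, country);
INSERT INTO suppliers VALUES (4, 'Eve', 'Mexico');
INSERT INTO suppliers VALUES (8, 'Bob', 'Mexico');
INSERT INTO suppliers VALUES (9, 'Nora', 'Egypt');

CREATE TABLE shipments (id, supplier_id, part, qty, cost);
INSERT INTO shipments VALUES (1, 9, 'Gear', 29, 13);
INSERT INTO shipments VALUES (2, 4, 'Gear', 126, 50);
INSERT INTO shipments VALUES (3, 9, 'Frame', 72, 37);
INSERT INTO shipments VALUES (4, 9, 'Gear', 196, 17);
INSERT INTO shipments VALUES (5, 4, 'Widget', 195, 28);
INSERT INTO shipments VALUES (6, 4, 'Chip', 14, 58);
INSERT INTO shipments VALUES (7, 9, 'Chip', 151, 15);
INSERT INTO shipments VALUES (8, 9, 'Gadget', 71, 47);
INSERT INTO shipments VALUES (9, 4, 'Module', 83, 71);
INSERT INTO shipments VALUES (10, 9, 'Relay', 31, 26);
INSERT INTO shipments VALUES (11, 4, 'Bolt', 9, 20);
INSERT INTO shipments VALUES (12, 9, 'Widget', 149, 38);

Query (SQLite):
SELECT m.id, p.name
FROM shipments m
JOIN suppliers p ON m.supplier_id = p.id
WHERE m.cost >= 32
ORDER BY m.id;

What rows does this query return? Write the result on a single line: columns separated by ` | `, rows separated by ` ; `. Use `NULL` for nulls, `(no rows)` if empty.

Each shipments row matches the suppliers row where supplier_id = suppliers.id.
Then keep rows with m.cost >= 32.

2 | Eve ; 3 | Nora ; 6 | Eve ; 8 | Nora ; 9 | Eve ; 12 | Nora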